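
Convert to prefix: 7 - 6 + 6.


left-to-right (same/higher precedence on left): tree is (+ (- 7 6) 6)
Prefix: + - 7 6 6


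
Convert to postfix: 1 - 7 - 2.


Left to right (same or higher precedence on left)
Postfix: 1 7 - 2 -


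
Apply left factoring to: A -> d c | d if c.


Common prefix: 'd'
Factored: A -> d A', A' -> c | if c


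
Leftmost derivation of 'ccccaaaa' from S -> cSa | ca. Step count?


Derivation: S => cSa => ccSaa => cccSaaa => ccccaaaa
Steps: 4


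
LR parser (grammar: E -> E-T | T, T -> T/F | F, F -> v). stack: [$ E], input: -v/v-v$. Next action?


shift '-' to continue E -> E-T
Action: shift


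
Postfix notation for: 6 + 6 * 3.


* has higher precedence, evaluate 6*3 first
Postfix: 6 6 3 * +


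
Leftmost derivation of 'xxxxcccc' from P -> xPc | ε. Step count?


Derivation: P => xPc => xxPcc => xxxPccc => xxxxPcccc => xxxxcccc
Steps: 5


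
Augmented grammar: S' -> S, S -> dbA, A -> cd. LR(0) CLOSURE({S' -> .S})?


Start: S' -> .S
For each item with dot before a nonterminal B, add B -> .γ for every B-production
Closure: [S' -> .S, S -> .dbA]


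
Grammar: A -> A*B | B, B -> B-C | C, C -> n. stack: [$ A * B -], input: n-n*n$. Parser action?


no handle; shift 'n'
Action: shift


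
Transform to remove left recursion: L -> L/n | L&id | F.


Left-recursive alternatives: L/n, L&id; non-recursive: F
Introduce L': L -> FL', L' -> /nL' | &idL' | ε


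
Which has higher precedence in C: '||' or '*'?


'*' is multiplicative (level 10); '||' is logical OR (level 1)
Higher level binds tighter
'*' has higher precedence than '||'


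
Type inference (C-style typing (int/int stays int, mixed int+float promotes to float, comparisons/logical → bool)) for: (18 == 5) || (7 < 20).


Operand types: bool || bool
Rule: logical operators take bool operands and yield bool
Result type: bool


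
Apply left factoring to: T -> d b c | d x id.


Common prefix: 'd'
Factored: T -> d T', T' -> b c | x id


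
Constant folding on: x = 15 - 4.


15 - 4 = 11 at compile time
Optimized: x = 11


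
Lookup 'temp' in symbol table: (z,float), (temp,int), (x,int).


Lookup 'temp' → type int


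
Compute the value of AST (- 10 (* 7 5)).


Evaluate inner: (* 7 5) = 35
Evaluate root: (- 10 35) = -25
Result: -25


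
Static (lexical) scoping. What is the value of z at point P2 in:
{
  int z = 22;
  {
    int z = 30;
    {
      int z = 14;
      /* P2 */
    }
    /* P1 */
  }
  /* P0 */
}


z declared in the same block as P2
z = 14


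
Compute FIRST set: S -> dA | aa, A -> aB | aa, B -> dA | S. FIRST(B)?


Per alternative of B: FIRST(dA) = {d}; FIRST(S) = {a, d}
FIRST(B) = {a, d}


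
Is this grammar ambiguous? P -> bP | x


right-linear, alternatives start with distinct terminals 'b' vs 'x': unique leftmost derivation
Unambiguous


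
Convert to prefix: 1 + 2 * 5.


'*' binds tighter: tree is (+ 1 (* 2 5))
Prefix: + 1 * 2 5


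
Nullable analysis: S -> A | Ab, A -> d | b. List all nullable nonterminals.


A nonterminal is nullable iff some alternative derives ε (directly, or every symbol in it is nullable)
Nullable: {}


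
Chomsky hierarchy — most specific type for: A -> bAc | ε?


Single nonterminal LHS, but b^n c^n is not regular
Classification: Type 2 (Context-Free)


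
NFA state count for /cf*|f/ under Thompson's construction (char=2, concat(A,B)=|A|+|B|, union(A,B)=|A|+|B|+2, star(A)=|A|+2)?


Syntax tree has 3 char leaf(s), 1 union(s), 1 star(s)
chars contribute 3×2 = 6; each union adds +2; each star adds +2
Total: 6 + 2 + 2 = 10 states


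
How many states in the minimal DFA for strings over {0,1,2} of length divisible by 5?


Track length mod 5: states 0..4, accept at 0
Minimal DFA: 5 states


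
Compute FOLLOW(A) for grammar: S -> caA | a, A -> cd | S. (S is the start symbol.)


$ ∈ FOLLOW(S). For each A -> αBβ: add FIRST(β)\{ε} to FOLLOW(B); if β nullable, add FOLLOW(A).
FOLLOW(A) = {$}


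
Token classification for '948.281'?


Pattern: digits with a decimal point
Type: FLOAT_LITERAL


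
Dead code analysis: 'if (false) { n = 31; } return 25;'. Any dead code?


condition is constant false, so the whole block is unreachable
Dead: 'if (false) { n = 31; }'


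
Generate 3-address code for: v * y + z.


Break into single-operator statements:
t1 = v * y
t2 = t1 + z


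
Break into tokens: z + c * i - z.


Scan left to right, longest-match per lexeme
Tokens: ID(z), OP(+), ID(c), OP(*), ID(i), OP(-), ID(z)


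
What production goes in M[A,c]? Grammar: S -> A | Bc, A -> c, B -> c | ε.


For [A, c]: 'c' ∈ FIRST(c)
Entry: A -> c


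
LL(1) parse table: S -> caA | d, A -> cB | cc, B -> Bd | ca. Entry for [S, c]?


For [S, c]: 'c' ∈ FIRST(caA)
Entry: S -> caA


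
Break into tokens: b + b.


Scan left to right, longest-match per lexeme
Tokens: ID(b), OP(+), ID(b)


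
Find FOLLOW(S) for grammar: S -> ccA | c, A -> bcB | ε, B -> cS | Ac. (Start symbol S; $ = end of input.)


$ ∈ FOLLOW(S). For each A -> αBβ: add FIRST(β)\{ε} to FOLLOW(B); if β nullable, add FOLLOW(A).
FOLLOW(S) = {$, c}


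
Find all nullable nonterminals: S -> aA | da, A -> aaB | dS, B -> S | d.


A nonterminal is nullable iff some alternative derives ε (directly, or every symbol in it is nullable)
Nullable: {}


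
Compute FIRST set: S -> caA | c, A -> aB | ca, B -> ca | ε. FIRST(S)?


Per alternative of S: FIRST(caA) = {c}; FIRST(c) = {c}
FIRST(S) = {c}


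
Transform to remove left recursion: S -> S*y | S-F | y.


Left-recursive alternatives: S*y, S-F; non-recursive: y
Introduce S': S -> yS', S' -> *yS' | -FS' | ε


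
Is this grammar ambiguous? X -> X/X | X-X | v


'v/v-v' has two parse trees (no precedence encoded between / and -)
Ambiguous


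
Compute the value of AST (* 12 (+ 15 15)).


Evaluate inner: (+ 15 15) = 30
Evaluate root: (* 12 30) = 360
Result: 360


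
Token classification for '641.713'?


Pattern: digits with a decimal point
Type: FLOAT_LITERAL


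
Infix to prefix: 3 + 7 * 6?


'*' binds tighter: tree is (+ 3 (* 7 6))
Prefix: + 3 * 7 6


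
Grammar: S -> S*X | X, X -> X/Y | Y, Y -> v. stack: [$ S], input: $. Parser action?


start symbol S on stack, input exhausted
Action: accept


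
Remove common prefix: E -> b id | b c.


Common prefix: 'b'
Factored: E -> b E', E' -> id | c


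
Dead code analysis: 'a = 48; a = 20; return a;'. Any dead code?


first assignment to a is overwritten before any read
Dead: 'a = 48'


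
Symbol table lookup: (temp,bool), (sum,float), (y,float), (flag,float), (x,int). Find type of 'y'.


Lookup 'y' → type float


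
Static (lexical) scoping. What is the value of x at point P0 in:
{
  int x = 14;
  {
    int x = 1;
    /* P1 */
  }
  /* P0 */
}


x declared in the same block as P0
x = 14


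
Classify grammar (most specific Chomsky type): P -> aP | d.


Right-linear: every RHS is a terminal or a terminal followed by one nonterminal
Classification: Type 3 (Regular)


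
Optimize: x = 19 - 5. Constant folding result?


19 - 5 = 14 at compile time
Optimized: x = 14


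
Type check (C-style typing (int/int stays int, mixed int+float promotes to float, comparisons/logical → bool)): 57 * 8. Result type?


Operand types: int * int
Rule: mixed int/float promotes to float; int/int stays int
Result type: int


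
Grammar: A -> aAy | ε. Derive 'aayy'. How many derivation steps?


Derivation: A => aAy => aaAyy => aayy
Steps: 3


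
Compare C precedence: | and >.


'>' is relational (level 7); '|' is bitwise OR (level 3)
Higher level binds tighter
'>' has higher precedence than '|'


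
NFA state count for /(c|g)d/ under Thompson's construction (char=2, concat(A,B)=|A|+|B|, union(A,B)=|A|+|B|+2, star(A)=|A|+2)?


Syntax tree has 3 char leaf(s), 1 union(s), 0 star(s)
chars contribute 3×2 = 6; each union adds +2; each star adds +2
Total: 6 + 2 + 0 = 8 states


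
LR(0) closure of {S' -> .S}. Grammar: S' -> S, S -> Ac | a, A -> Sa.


Start: S' -> .S
For each item with dot before a nonterminal B, add B -> .γ for every B-production
Closure: [S' -> .S, S -> .Ac, S -> .a, A -> .Sa]


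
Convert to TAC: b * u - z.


Break into single-operator statements:
t1 = b * u
t2 = t1 - z


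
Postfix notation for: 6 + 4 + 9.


Left to right (same or higher precedence on left)
Postfix: 6 4 + 9 +


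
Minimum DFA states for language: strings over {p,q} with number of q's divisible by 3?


Track (count of q) mod 3: states 0..2, accept at 0
Minimal DFA: 3 states


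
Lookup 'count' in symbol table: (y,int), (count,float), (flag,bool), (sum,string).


Lookup 'count' → type float


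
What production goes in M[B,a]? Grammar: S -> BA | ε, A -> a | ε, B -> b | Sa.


For [B, a]: 'a' ∈ FIRST(Sa)
Entry: B -> Sa


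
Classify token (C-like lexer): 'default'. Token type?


Pattern: reserved word
Type: KEYWORD


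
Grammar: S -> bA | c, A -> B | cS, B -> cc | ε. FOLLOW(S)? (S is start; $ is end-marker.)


$ ∈ FOLLOW(S). For each A -> αBβ: add FIRST(β)\{ε} to FOLLOW(B); if β nullable, add FOLLOW(A).
FOLLOW(S) = {$}


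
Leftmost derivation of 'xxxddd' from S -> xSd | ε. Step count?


Derivation: S => xSd => xxSdd => xxxSddd => xxxddd
Steps: 4


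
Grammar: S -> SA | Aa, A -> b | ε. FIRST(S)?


Per alternative of S: FIRST(SA) = {a, b}; FIRST(Aa) = {a, b}
FIRST(S) = {a, b}


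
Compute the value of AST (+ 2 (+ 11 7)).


Evaluate inner: (+ 11 7) = 18
Evaluate root: (+ 2 18) = 20
Result: 20


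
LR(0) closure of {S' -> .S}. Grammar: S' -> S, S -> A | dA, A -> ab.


Start: S' -> .S
For each item with dot before a nonterminal B, add B -> .γ for every B-production
Closure: [S' -> .S, S -> .A, S -> .dA, A -> .ab]


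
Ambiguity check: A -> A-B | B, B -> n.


precedence layered via separate nonterminal B: deterministic
Unambiguous


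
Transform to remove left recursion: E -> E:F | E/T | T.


Left-recursive alternatives: E:F, E/T; non-recursive: T
Introduce E': E -> TE', E' -> :FE' | /TE' | ε


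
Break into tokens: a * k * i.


Scan left to right, longest-match per lexeme
Tokens: ID(a), OP(*), ID(k), OP(*), ID(i)


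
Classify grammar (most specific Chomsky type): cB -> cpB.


LHS has context (more than one symbol) and |LHS| ≤ |RHS|
Classification: Type 1 (Context-Sensitive)


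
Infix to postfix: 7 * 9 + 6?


Left to right (same or higher precedence on left)
Postfix: 7 9 * 6 +


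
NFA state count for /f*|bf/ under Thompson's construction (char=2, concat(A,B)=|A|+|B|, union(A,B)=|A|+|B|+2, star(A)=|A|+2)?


Syntax tree has 3 char leaf(s), 1 union(s), 1 star(s)
chars contribute 3×2 = 6; each union adds +2; each star adds +2
Total: 6 + 2 + 2 = 10 states


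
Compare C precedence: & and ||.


'&' is bitwise AND (level 5); '||' is logical OR (level 1)
Higher level binds tighter
'&' has higher precedence than '||'


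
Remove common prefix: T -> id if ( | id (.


Common prefix: 'id'
Factored: T -> id T', T' -> if ( | (


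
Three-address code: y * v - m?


Break into single-operator statements:
t1 = y * v
t2 = t1 - m


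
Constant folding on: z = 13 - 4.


13 - 4 = 9 at compile time
Optimized: z = 9


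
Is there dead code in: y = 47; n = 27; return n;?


y is assigned but never read
Dead: 'y = 47'


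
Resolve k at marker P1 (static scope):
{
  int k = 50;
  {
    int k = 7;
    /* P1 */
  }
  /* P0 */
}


k declared in the same block as P1
k = 7


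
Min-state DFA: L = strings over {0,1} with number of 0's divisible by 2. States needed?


Track (count of 0) mod 2: states 0..1, accept at 0
Minimal DFA: 2 states


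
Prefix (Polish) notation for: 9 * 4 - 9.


left-to-right (same/higher precedence on left): tree is (- (* 9 4) 9)
Prefix: - * 9 4 9


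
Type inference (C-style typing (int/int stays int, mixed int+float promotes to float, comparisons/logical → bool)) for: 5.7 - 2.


Operand types: float - int
Rule: mixed int/float promotes to float; int/int stays int
Result type: float


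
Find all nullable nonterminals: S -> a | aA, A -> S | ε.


A nonterminal is nullable iff some alternative derives ε (directly, or every symbol in it is nullable)
Nullable: {A}


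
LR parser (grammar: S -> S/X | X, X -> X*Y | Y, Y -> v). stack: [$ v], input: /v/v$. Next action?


'v' on top is the handle for Y -> v
Action: reduce (Y -> v)


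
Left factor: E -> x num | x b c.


Common prefix: 'x'
Factored: E -> x E', E' -> num | b c


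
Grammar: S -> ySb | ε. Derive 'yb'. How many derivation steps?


Derivation: S => ySb => yb
Steps: 2


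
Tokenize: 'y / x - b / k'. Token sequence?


Scan left to right, longest-match per lexeme
Tokens: ID(y), OP(/), ID(x), OP(-), ID(b), OP(/), ID(k)


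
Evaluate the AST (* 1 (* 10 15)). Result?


Evaluate inner: (* 10 15) = 150
Evaluate root: (* 1 150) = 150
Result: 150


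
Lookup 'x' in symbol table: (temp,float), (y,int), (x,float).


Lookup 'x' → type float


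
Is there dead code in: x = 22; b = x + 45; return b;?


x is read by b's definition; b is returned
No dead code


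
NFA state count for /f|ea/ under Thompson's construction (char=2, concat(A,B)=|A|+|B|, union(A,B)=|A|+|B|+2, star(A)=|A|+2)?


Syntax tree has 3 char leaf(s), 1 union(s), 0 star(s)
chars contribute 3×2 = 6; each union adds +2; each star adds +2
Total: 6 + 2 + 0 = 8 states


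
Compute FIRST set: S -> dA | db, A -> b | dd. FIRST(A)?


Per alternative of A: FIRST(b) = {b}; FIRST(dd) = {d}
FIRST(A) = {b, d}


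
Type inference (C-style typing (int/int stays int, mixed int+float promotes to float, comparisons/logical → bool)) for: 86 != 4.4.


Operand types: int != float
Rule: comparison yields bool
Result type: bool


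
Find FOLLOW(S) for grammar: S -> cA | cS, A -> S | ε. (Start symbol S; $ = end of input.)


$ ∈ FOLLOW(S). For each A -> αBβ: add FIRST(β)\{ε} to FOLLOW(B); if β nullable, add FOLLOW(A).
FOLLOW(S) = {$}


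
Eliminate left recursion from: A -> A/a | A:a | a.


Left-recursive alternatives: A/a, A:a; non-recursive: a
Introduce A': A -> aA', A' -> /aA' | :aA' | ε


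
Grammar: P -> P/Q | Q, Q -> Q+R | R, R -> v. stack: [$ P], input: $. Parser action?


start symbol P on stack, input exhausted
Action: accept


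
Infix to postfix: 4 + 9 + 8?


Left to right (same or higher precedence on left)
Postfix: 4 9 + 8 +


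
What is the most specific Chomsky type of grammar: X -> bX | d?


Right-linear: every RHS is a terminal or a terminal followed by one nonterminal
Classification: Type 3 (Regular)


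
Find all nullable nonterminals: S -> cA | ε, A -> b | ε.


A nonterminal is nullable iff some alternative derives ε (directly, or every symbol in it is nullable)
Nullable: {A, S}


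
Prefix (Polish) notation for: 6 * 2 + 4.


left-to-right (same/higher precedence on left): tree is (+ (* 6 2) 4)
Prefix: + * 6 2 4


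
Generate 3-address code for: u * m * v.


Break into single-operator statements:
t1 = u * m
t2 = t1 * v


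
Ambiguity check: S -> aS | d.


right-linear, alternatives start with distinct terminals 'a' vs 'd': unique leftmost derivation
Unambiguous


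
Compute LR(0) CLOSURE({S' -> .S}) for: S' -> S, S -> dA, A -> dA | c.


Start: S' -> .S
For each item with dot before a nonterminal B, add B -> .γ for every B-production
Closure: [S' -> .S, S -> .dA]


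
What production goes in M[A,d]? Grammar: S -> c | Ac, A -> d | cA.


For [A, d]: 'd' ∈ FIRST(d)
Entry: A -> d


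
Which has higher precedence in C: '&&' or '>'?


'>' is relational (level 7); '&&' is logical AND (level 2)
Higher level binds tighter
'>' has higher precedence than '&&'


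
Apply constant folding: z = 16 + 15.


16 + 15 = 31 at compile time
Optimized: z = 31


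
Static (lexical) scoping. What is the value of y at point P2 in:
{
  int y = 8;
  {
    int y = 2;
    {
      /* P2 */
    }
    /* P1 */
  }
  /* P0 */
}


P2's block does not declare y; resolves to the enclosing declaration at depth 1
y = 2


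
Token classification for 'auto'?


Pattern: reserved word
Type: KEYWORD


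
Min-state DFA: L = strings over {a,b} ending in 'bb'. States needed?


Track the longest suffix of input matching a prefix of 'bb': 3 classes (prefixes of length 0..2)
Minimal DFA: 3 states


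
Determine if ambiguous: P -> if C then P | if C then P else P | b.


dangling else: 'if C then if C then b else b' parses two ways
Ambiguous


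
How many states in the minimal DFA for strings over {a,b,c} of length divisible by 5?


Track length mod 5: states 0..4, accept at 0
Minimal DFA: 5 states


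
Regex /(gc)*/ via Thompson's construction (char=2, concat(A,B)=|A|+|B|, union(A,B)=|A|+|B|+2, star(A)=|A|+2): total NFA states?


Syntax tree has 2 char leaf(s), 0 union(s), 1 star(s)
chars contribute 2×2 = 4; each union adds +2; each star adds +2
Total: 4 + 0 + 2 = 6 states


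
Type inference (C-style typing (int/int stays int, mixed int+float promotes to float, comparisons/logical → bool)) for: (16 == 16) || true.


Operand types: bool || bool
Rule: logical operators take bool operands and yield bool
Result type: bool


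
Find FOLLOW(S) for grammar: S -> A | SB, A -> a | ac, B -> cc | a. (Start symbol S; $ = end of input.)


$ ∈ FOLLOW(S). For each A -> αBβ: add FIRST(β)\{ε} to FOLLOW(B); if β nullable, add FOLLOW(A).
FOLLOW(S) = {$, a, c}


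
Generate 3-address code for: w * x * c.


Break into single-operator statements:
t1 = w * x
t2 = t1 * c


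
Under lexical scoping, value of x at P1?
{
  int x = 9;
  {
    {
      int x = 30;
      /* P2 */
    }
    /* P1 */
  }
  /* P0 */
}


P1's block does not declare x; resolves to the enclosing declaration at depth 0
x = 9


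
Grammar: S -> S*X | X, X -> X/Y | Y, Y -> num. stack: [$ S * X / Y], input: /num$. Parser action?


handle 'X/Y' on top
Action: reduce (X -> X/Y)


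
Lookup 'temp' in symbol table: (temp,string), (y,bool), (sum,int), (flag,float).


Lookup 'temp' → type string


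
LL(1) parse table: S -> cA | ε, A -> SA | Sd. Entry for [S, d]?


For [S, d]: ε is nullable and 'd' ∈ FOLLOW(S)
Entry: S -> ε


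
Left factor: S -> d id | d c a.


Common prefix: 'd'
Factored: S -> d S', S' -> id | c a


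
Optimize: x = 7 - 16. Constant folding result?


7 - 16 = -9 at compile time
Optimized: x = -9


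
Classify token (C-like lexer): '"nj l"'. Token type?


Pattern: double-quoted sequence
Type: STRING_LITERAL


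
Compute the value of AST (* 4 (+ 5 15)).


Evaluate inner: (+ 5 15) = 20
Evaluate root: (* 4 20) = 80
Result: 80


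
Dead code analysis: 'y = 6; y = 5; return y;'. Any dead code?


first assignment to y is overwritten before any read
Dead: 'y = 6'


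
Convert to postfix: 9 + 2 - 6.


Left to right (same or higher precedence on left)
Postfix: 9 2 + 6 -


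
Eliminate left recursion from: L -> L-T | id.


Left-recursive alternatives: L-T; non-recursive: id
Introduce L': L -> idL', L' -> -TL' | ε


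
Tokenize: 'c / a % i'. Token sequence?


Scan left to right, longest-match per lexeme
Tokens: ID(c), OP(/), ID(a), OP(%), ID(i)


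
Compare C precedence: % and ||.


'%' is multiplicative (level 10); '||' is logical OR (level 1)
Higher level binds tighter
'%' has higher precedence than '||'


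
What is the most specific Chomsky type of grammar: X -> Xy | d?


Left-linear: every RHS is a terminal or one nonterminal followed by a terminal
Classification: Type 3 (Regular)


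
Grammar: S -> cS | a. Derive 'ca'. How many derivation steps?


Derivation: S => cS => ca
Steps: 2


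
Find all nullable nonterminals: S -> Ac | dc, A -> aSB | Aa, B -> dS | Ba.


A nonterminal is nullable iff some alternative derives ε (directly, or every symbol in it is nullable)
Nullable: {}


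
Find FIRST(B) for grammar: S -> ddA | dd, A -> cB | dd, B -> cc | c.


Per alternative of B: FIRST(cc) = {c}; FIRST(c) = {c}
FIRST(B) = {c}


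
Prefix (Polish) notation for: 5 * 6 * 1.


left-to-right (same/higher precedence on left): tree is (* (* 5 6) 1)
Prefix: * * 5 6 1


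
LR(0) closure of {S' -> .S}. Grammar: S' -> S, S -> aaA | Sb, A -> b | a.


Start: S' -> .S
For each item with dot before a nonterminal B, add B -> .γ for every B-production
Closure: [S' -> .S, S -> .aaA, S -> .Sb]


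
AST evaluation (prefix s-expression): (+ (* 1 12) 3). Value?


Evaluate inner: (* 1 12) = 12
Evaluate root: (+ 12 3) = 15
Result: 15


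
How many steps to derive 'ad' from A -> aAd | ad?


Derivation: A => ad
Steps: 1


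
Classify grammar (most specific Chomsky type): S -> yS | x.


Right-linear: every RHS is a terminal or a terminal followed by one nonterminal
Classification: Type 3 (Regular)


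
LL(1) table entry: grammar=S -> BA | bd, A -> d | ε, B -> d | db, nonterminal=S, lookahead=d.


For [S, d]: 'd' ∈ FIRST(BA)
Entry: S -> BA


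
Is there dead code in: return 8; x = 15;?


statement follows a return and is unreachable
Dead: 'x = 15'


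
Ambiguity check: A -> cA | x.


right-linear, alternatives start with distinct terminals 'c' vs 'x': unique leftmost derivation
Unambiguous


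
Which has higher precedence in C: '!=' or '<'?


'<' is relational (level 7); '!=' is equality (level 6)
Higher level binds tighter
'<' has higher precedence than '!='


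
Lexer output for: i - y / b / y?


Scan left to right, longest-match per lexeme
Tokens: ID(i), OP(-), ID(y), OP(/), ID(b), OP(/), ID(y)


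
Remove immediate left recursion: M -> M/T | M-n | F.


Left-recursive alternatives: M/T, M-n; non-recursive: F
Introduce M': M -> FM', M' -> /TM' | -nM' | ε


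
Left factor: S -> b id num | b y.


Common prefix: 'b'
Factored: S -> b S', S' -> id num | y


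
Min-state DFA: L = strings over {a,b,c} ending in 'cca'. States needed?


Track the longest suffix of input matching a prefix of 'cca': 4 classes (prefixes of length 0..3)
Minimal DFA: 4 states


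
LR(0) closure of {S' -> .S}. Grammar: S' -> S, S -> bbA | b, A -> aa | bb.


Start: S' -> .S
For each item with dot before a nonterminal B, add B -> .γ for every B-production
Closure: [S' -> .S, S -> .bbA, S -> .b]


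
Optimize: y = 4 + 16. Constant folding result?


4 + 16 = 20 at compile time
Optimized: y = 20


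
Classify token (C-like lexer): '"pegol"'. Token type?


Pattern: double-quoted sequence
Type: STRING_LITERAL


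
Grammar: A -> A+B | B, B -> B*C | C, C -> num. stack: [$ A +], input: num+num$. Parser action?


no handle ('A+' is not any RHS); shift 'num'
Action: shift


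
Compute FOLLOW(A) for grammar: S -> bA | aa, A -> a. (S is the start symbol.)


$ ∈ FOLLOW(S). For each A -> αBβ: add FIRST(β)\{ε} to FOLLOW(B); if β nullable, add FOLLOW(A).
FOLLOW(A) = {$}


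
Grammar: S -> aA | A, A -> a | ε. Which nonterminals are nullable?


A nonterminal is nullable iff some alternative derives ε (directly, or every symbol in it is nullable)
Nullable: {A, S}


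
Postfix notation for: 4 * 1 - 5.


Left to right (same or higher precedence on left)
Postfix: 4 1 * 5 -


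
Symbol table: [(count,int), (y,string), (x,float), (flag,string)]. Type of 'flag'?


Lookup 'flag' → type string


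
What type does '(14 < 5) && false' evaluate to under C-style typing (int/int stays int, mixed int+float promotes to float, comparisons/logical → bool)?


Operand types: bool && bool
Rule: logical operators take bool operands and yield bool
Result type: bool


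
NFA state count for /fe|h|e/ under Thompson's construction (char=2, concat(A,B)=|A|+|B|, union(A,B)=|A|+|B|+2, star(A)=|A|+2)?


Syntax tree has 4 char leaf(s), 2 union(s), 0 star(s)
chars contribute 4×2 = 8; each union adds +2; each star adds +2
Total: 8 + 4 + 0 = 12 states


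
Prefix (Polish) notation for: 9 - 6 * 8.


'*' binds tighter: tree is (- 9 (* 6 8))
Prefix: - 9 * 6 8


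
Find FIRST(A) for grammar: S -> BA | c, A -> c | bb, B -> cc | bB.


Per alternative of A: FIRST(c) = {c}; FIRST(bb) = {b}
FIRST(A) = {b, c}


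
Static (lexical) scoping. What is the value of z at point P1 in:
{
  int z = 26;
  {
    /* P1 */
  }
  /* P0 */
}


P1's block does not declare z; resolves to the enclosing declaration at depth 0
z = 26


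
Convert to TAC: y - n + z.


Break into single-operator statements:
t1 = y - n
t2 = t1 + z


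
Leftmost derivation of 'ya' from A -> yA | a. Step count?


Derivation: A => yA => ya
Steps: 2


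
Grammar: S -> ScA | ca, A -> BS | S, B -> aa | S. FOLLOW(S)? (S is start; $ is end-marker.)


$ ∈ FOLLOW(S). For each A -> αBβ: add FIRST(β)\{ε} to FOLLOW(B); if β nullable, add FOLLOW(A).
FOLLOW(S) = {$, c}


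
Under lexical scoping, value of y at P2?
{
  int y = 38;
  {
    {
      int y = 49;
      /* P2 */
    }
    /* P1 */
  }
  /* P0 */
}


y declared in the same block as P2
y = 49


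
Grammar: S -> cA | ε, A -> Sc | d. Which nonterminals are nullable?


A nonterminal is nullable iff some alternative derives ε (directly, or every symbol in it is nullable)
Nullable: {S}


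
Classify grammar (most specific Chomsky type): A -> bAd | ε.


Single nonterminal LHS, but b^n d^n is not regular
Classification: Type 2 (Context-Free)


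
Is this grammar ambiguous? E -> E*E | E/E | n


'n*n/n' has two parse trees (no precedence encoded between * and /)
Ambiguous


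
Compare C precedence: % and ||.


'%' is multiplicative (level 10); '||' is logical OR (level 1)
Higher level binds tighter
'%' has higher precedence than '||'


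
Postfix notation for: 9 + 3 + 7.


Left to right (same or higher precedence on left)
Postfix: 9 3 + 7 +


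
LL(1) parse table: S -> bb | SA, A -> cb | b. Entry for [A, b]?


For [A, b]: 'b' ∈ FIRST(b)
Entry: A -> b


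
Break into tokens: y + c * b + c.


Scan left to right, longest-match per lexeme
Tokens: ID(y), OP(+), ID(c), OP(*), ID(b), OP(+), ID(c)


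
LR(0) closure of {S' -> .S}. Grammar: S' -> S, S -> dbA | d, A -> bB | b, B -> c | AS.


Start: S' -> .S
For each item with dot before a nonterminal B, add B -> .γ for every B-production
Closure: [S' -> .S, S -> .dbA, S -> .d]


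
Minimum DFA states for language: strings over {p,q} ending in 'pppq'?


Track the longest suffix of input matching a prefix of 'pppq': 5 classes (prefixes of length 0..4)
Minimal DFA: 5 states


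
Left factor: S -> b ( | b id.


Common prefix: 'b'
Factored: S -> b S', S' -> ( | id


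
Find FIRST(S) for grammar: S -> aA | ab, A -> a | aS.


Per alternative of S: FIRST(aA) = {a}; FIRST(ab) = {a}
FIRST(S) = {a}


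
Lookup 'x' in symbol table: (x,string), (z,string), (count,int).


Lookup 'x' → type string


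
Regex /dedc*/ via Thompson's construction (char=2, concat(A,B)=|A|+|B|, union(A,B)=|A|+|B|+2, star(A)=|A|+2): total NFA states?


Syntax tree has 4 char leaf(s), 0 union(s), 1 star(s)
chars contribute 4×2 = 8; each union adds +2; each star adds +2
Total: 8 + 0 + 2 = 10 states


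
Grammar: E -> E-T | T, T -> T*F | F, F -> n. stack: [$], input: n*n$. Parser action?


no handle on stack; shift 'n'
Action: shift


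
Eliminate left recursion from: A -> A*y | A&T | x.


Left-recursive alternatives: A*y, A&T; non-recursive: x
Introduce A': A -> xA', A' -> *yA' | &TA' | ε


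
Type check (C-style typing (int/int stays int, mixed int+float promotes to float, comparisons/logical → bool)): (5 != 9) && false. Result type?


Operand types: bool && bool
Rule: logical operators take bool operands and yield bool
Result type: bool


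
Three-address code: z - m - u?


Break into single-operator statements:
t1 = z - m
t2 = t1 - u


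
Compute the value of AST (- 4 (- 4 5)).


Evaluate inner: (- 4 5) = -1
Evaluate root: (- 4 -1) = 5
Result: 5


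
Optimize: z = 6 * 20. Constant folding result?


6 * 20 = 120 at compile time
Optimized: z = 120


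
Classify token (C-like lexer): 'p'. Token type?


Pattern: letter/underscore followed by alphanumerics, not a keyword
Type: IDENTIFIER


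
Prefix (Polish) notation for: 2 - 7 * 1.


'*' binds tighter: tree is (- 2 (* 7 1))
Prefix: - 2 * 7 1


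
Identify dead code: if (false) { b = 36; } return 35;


condition is constant false, so the whole block is unreachable
Dead: 'if (false) { b = 36; }'


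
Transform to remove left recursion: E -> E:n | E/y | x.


Left-recursive alternatives: E:n, E/y; non-recursive: x
Introduce E': E -> xE', E' -> :nE' | /yE' | ε


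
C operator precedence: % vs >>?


'%' is multiplicative (level 10); '>>' is shift (level 8)
Higher level binds tighter
'%' has higher precedence than '>>'


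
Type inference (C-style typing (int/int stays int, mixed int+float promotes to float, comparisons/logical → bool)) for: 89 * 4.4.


Operand types: int * float
Rule: mixed int/float promotes to float; int/int stays int
Result type: float


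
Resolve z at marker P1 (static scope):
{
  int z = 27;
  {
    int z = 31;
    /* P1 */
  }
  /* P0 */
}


z declared in the same block as P1
z = 31


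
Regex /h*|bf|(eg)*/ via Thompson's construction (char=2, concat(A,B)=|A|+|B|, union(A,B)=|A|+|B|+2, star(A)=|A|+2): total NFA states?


Syntax tree has 5 char leaf(s), 2 union(s), 2 star(s)
chars contribute 5×2 = 10; each union adds +2; each star adds +2
Total: 10 + 4 + 4 = 18 states


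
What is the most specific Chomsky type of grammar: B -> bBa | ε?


Single nonterminal LHS, but b^n a^n is not regular
Classification: Type 2 (Context-Free)


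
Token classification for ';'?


Pattern: delimiter/punctuation
Type: PUNCTUATION


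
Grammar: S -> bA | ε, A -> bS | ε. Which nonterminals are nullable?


A nonterminal is nullable iff some alternative derives ε (directly, or every symbol in it is nullable)
Nullable: {A, S}


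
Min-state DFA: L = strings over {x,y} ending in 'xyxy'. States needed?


Track the longest suffix of input matching a prefix of 'xyxy': 5 classes (prefixes of length 0..4)
Minimal DFA: 5 states


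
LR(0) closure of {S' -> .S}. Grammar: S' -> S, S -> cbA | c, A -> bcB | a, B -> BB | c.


Start: S' -> .S
For each item with dot before a nonterminal B, add B -> .γ for every B-production
Closure: [S' -> .S, S -> .cbA, S -> .c]


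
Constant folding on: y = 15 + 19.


15 + 19 = 34 at compile time
Optimized: y = 34


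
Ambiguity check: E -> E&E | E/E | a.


'a&a/a' has two parse trees (no precedence encoded between & and /)
Ambiguous


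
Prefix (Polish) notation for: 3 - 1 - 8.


left-to-right (same/higher precedence on left): tree is (- (- 3 1) 8)
Prefix: - - 3 1 8


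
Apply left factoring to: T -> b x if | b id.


Common prefix: 'b'
Factored: T -> b T', T' -> x if | id


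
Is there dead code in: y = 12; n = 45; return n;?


y is assigned but never read
Dead: 'y = 12'


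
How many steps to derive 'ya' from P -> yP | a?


Derivation: P => yP => ya
Steps: 2


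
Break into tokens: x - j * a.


Scan left to right, longest-match per lexeme
Tokens: ID(x), OP(-), ID(j), OP(*), ID(a)


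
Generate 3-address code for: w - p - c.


Break into single-operator statements:
t1 = w - p
t2 = t1 - c


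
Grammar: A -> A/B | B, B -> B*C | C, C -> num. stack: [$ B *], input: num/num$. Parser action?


no handle; shift 'num'
Action: shift


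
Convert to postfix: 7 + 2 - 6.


Left to right (same or higher precedence on left)
Postfix: 7 2 + 6 -


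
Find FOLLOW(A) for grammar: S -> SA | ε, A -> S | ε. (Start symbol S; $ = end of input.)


$ ∈ FOLLOW(S). For each A -> αBβ: add FIRST(β)\{ε} to FOLLOW(B); if β nullable, add FOLLOW(A).
FOLLOW(A) = {$}


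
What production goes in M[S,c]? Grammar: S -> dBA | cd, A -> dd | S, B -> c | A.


For [S, c]: 'c' ∈ FIRST(cd)
Entry: S -> cd


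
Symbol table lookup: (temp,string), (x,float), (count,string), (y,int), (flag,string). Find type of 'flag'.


Lookup 'flag' → type string


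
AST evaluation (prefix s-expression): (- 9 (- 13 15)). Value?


Evaluate inner: (- 13 15) = -2
Evaluate root: (- 9 -2) = 11
Result: 11


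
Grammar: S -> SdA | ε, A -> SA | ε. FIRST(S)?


Per alternative of S: FIRST(SdA) = {d}; FIRST(ε) = {ε}
FIRST(S) = {d, ε}


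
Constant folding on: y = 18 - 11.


18 - 11 = 7 at compile time
Optimized: y = 7


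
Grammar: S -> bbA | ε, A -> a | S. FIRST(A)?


Per alternative of A: FIRST(a) = {a}; FIRST(S) = {b, ε}
FIRST(A) = {a, b, ε}


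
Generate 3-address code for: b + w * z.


Break into single-operator statements:
t1 = w * z
t2 = b + t1


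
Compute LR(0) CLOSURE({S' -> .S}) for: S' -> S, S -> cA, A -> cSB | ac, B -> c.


Start: S' -> .S
For each item with dot before a nonterminal B, add B -> .γ for every B-production
Closure: [S' -> .S, S -> .cA]


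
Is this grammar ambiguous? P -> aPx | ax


balanced a^n…x^n: each string has a unique parse
Unambiguous


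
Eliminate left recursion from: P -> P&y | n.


Left-recursive alternatives: P&y; non-recursive: n
Introduce P': P -> nP', P' -> &yP' | ε


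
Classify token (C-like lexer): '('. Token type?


Pattern: delimiter/punctuation
Type: PUNCTUATION


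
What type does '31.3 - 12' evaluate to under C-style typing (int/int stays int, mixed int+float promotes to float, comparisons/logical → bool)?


Operand types: float - int
Rule: mixed int/float promotes to float; int/int stays int
Result type: float


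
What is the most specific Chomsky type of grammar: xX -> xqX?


LHS has context (more than one symbol) and |LHS| ≤ |RHS|
Classification: Type 1 (Context-Sensitive)


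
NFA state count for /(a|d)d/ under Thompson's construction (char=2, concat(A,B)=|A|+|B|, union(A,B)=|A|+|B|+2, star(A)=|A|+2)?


Syntax tree has 3 char leaf(s), 1 union(s), 0 star(s)
chars contribute 3×2 = 6; each union adds +2; each star adds +2
Total: 6 + 2 + 0 = 8 states


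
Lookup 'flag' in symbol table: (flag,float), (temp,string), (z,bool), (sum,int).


Lookup 'flag' → type float


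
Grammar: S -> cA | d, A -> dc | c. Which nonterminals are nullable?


A nonterminal is nullable iff some alternative derives ε (directly, or every symbol in it is nullable)
Nullable: {}


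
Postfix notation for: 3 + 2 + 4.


Left to right (same or higher precedence on left)
Postfix: 3 2 + 4 +


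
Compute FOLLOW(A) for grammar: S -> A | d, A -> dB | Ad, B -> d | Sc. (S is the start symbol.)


$ ∈ FOLLOW(S). For each A -> αBβ: add FIRST(β)\{ε} to FOLLOW(B); if β nullable, add FOLLOW(A).
FOLLOW(A) = {$, c, d}


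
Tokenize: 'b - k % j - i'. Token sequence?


Scan left to right, longest-match per lexeme
Tokens: ID(b), OP(-), ID(k), OP(%), ID(j), OP(-), ID(i)


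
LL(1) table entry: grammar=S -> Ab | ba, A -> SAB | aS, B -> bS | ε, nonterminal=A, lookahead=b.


For [A, b]: 'b' ∈ FIRST(SAB)
Entry: A -> SAB


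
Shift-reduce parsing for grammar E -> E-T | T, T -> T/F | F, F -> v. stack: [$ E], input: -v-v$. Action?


shift '-' to continue E -> E-T
Action: shift


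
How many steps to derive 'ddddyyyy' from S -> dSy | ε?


Derivation: S => dSy => ddSyy => dddSyyy => ddddSyyyy => ddddyyyy
Steps: 5


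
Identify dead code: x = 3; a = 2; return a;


x is assigned but never read
Dead: 'x = 3'


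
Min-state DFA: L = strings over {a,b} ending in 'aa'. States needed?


Track the longest suffix of input matching a prefix of 'aa': 3 classes (prefixes of length 0..2)
Minimal DFA: 3 states


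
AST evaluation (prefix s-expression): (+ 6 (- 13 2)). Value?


Evaluate inner: (- 13 2) = 11
Evaluate root: (+ 6 11) = 17
Result: 17


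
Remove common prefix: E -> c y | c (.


Common prefix: 'c'
Factored: E -> c E', E' -> y | (


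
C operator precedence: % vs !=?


'%' is multiplicative (level 10); '!=' is equality (level 6)
Higher level binds tighter
'%' has higher precedence than '!='


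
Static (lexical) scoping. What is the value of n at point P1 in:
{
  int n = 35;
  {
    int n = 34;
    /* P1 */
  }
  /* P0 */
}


n declared in the same block as P1
n = 34


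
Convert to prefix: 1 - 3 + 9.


left-to-right (same/higher precedence on left): tree is (+ (- 1 3) 9)
Prefix: + - 1 3 9


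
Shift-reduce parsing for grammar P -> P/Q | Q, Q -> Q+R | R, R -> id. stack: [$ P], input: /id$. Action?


shift '/' to continue P -> P/Q
Action: shift


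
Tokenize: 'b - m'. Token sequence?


Scan left to right, longest-match per lexeme
Tokens: ID(b), OP(-), ID(m)


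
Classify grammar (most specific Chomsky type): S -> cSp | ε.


Single nonterminal LHS, but c^n p^n is not regular
Classification: Type 2 (Context-Free)


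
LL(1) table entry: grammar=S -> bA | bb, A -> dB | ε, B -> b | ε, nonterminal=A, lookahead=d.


For [A, d]: 'd' ∈ FIRST(dB)
Entry: A -> dB


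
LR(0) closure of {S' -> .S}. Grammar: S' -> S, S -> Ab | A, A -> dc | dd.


Start: S' -> .S
For each item with dot before a nonterminal B, add B -> .γ for every B-production
Closure: [S' -> .S, S -> .Ab, S -> .A, A -> .dc, A -> .dd]


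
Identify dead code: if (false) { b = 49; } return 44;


condition is constant false, so the whole block is unreachable
Dead: 'if (false) { b = 49; }'


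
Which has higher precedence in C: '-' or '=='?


'-' is additive (level 9); '==' is equality (level 6)
Higher level binds tighter
'-' has higher precedence than '=='


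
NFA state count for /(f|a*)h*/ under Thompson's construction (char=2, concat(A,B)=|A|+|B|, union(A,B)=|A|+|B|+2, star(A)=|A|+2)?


Syntax tree has 3 char leaf(s), 1 union(s), 2 star(s)
chars contribute 3×2 = 6; each union adds +2; each star adds +2
Total: 6 + 2 + 4 = 12 states


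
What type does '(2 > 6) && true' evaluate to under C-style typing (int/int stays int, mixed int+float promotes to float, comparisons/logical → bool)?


Operand types: bool && bool
Rule: logical operators take bool operands and yield bool
Result type: bool


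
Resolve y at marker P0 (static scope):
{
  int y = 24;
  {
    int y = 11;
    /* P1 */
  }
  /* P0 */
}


y declared in the same block as P0
y = 24


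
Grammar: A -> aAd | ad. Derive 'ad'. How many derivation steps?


Derivation: A => ad
Steps: 1


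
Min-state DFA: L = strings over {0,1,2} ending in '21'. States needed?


Track the longest suffix of input matching a prefix of '21': 3 classes (prefixes of length 0..2)
Minimal DFA: 3 states


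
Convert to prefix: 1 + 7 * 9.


'*' binds tighter: tree is (+ 1 (* 7 9))
Prefix: + 1 * 7 9


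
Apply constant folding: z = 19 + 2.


19 + 2 = 21 at compile time
Optimized: z = 21


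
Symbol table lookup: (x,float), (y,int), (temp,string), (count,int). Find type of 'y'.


Lookup 'y' → type int


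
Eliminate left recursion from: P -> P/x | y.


Left-recursive alternatives: P/x; non-recursive: y
Introduce P': P -> yP', P' -> /xP' | ε


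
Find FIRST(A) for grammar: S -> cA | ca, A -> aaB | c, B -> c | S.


Per alternative of A: FIRST(aaB) = {a}; FIRST(c) = {c}
FIRST(A) = {a, c}
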